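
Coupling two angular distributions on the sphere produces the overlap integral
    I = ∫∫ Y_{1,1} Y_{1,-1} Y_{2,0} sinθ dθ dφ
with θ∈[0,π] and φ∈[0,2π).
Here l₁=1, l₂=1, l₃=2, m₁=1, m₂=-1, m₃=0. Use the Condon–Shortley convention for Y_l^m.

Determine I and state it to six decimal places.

0.126157

m-sum 0 ✓  L=4 even ✓  0≤2≤2 ✓
Π(2lᵢ+1) = 3×3×5 = 45
triangle coeff Δ(1,1,2) = 1/30
Σ_t [0,0]: t=0:+1/1 = 1/1
(3j)²=2/15 [(1 1 2; 0 0 0)], sign=+1
Σ_t [0,0]: t=0:+1/4 = 1/4
(3j)²=1/30 [(1 1 2; 1 -1 0)], sign=+1
⇒ 4πI² = 1/5
I = (+1)√(1/5/(4π)) = 0.12615663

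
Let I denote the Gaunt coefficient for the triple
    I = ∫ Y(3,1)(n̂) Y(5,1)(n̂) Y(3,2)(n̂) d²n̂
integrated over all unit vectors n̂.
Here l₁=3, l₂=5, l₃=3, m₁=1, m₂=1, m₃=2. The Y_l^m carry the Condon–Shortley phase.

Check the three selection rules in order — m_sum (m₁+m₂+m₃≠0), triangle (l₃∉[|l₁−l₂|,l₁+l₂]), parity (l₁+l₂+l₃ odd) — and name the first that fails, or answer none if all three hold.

azimuthal sum: 1 + 1 + 2 = 4  ✗
2 ≤ 3 ≤ 8 (triangle on l)
L = 3 + 5 + 3 = 11 (odd)

m_sum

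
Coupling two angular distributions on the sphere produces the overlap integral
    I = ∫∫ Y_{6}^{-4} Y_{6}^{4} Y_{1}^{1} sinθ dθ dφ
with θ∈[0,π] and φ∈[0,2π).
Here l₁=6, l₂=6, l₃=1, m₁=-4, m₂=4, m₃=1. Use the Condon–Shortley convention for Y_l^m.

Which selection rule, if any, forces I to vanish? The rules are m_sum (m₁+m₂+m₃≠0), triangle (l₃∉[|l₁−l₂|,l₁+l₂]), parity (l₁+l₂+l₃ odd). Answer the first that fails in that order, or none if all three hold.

m_sum

m₁+m₂+m₃ = -4 + 4 + 1 = 1  ✗
triangle: |6−6|=0 ≤ l₃=1 ≤ 6+6=12
parity: l₁+l₂+l₃ = 13 is odd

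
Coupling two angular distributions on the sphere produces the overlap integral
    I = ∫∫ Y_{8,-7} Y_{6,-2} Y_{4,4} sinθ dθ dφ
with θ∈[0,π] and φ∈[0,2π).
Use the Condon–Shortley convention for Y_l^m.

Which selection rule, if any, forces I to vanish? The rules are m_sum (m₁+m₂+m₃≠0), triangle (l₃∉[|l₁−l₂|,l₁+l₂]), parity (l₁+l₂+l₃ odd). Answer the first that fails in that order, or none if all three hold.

m₁+m₂+m₃ = -7 − 2 + 4 = -5  ✗
triangle: |8−6|=2 ≤ l₃=4 ≤ 8+6=14
parity: l₁+l₂+l₃ = 18 is even

m_sum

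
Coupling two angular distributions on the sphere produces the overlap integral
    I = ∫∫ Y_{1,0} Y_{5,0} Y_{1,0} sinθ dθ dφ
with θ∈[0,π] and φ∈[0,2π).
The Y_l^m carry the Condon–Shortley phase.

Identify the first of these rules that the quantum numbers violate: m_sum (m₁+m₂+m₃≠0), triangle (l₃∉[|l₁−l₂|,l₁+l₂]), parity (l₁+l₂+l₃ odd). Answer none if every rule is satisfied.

triangle

azimuthal sum: 0 + 0 + 0 = 0  ✓
4 ≤ 1 ≤ 6 (triangle on l)  ✗
L = 1 + 5 + 1 = 7 (odd)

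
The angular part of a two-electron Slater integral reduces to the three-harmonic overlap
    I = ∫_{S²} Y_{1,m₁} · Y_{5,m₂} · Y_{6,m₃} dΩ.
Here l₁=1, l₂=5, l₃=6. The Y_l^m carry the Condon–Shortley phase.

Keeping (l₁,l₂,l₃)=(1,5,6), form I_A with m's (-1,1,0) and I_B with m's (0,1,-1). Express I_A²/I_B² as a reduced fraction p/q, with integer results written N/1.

Shared (l₁,l₂,l₃)=(1,5,6): N and (l;000)² cancel in I_A²/I_B².
A: Δ = 0!·2!·10!/13! = 1/858; Racah Σ t=0..0: t=0:+1/34560 = 1/34560; ⇒ 3j(1 5 6; -1 1 0)² = 5/286, sgn +1
B: Δ = 0!·2!·10!/13! = 1/858; Racah Σ t=0..0: t=0:+1/17280 = 1/17280; ⇒ 3j(1 5 6; 0 1 -1)² = 35/858, sgn -1
I_A²/I_B² = (5/286)/(35/858) = 3/7

3/7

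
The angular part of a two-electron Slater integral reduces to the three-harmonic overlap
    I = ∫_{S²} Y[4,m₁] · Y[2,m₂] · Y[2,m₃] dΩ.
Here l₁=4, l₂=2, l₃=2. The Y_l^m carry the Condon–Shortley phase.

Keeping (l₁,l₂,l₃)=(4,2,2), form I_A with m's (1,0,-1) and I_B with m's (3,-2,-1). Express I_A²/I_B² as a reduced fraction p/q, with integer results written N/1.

l's match ⇒ only the (l;m) 3-j factors differ between A and B.
A: triangle coeff Δ(4,2,2) = 1/630; Σ_t [2,2]: t=2:+1/24 = 1/24; (3j)²=1/21 [(4 2 2; 1 0 -1)], sign=-1
B: triangle coeff Δ(4,2,2) = 1/630; Σ_t [0,0]: t=0:+1/144 = 1/144; (3j)²=1/18 [(4 2 2; 3 -2 -1)], sign=-1
I_A²/I_B² = (1/21)/(1/18) = 6/7

6/7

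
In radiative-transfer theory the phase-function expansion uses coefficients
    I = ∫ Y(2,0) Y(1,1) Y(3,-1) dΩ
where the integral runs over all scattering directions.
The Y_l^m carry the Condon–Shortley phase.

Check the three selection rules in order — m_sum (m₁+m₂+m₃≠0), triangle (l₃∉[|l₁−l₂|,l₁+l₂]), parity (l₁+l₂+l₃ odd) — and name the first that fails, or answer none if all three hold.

azimuthal sum: 0 + 1 − 1 = 0  ✓
1 ≤ 3 ≤ 3 (triangle on l)  ✓
L = 2 + 1 + 3 = 6 (even)  ✓

none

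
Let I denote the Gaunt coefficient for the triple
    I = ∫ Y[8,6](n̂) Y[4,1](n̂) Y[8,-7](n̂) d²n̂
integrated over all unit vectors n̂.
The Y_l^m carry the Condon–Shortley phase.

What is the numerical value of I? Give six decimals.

Rules hold: Σm=0, L=20 even, 4≤8≤12.
N = 17·9·17 = 2601
Δ = 4!·12!·4!/21! = 1/185175900
Racah Σ t=0..4: t=0:+1/557383680 t=1:−1/21772800 t=2:+1/8294400 t=3:−1/21772800 t=4:+1/557383680 = 1/30965760
⇒ 3j(8 4 8; 0 0 0)² = 36/4199, sgn +1
Racah Σ t=1..2: t=1:−1/5748019200 t=2:+1/11496038400 = -1/11496038400
⇒ 3j(8 4 8; 6 1 -7)² = 13/1938, sgn +1
4πI² = N·(3j₀)²·(3jₘ)² = 54/361
I = +1·√(0.149584/4π) = 0.10910342

0.109103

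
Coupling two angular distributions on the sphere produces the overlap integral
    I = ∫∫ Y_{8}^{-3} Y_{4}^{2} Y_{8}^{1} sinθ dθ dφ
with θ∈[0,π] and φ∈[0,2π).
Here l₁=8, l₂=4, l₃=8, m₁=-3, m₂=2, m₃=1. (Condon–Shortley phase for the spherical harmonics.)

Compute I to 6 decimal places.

m-sum 0 ✓  L=20 even ✓  4≤8≤12 ✓
Π(2lᵢ+1) = 17×9×17 = 2601
triangle coeff Δ(8,4,8) = 1/185175900
Σ_t [0,4]: t=0:+1/557383680 t=1:−1/21772800 t=2:+1/8294400 t=3:−1/21772800 t=4:+1/557383680 = 1/30965760
(3j)²=36/4199 [(8 4 8; 0 0 0)], sign=+1
Σ_t [2,4]: t=2:+1/209018880 t=3:−1/34836480 t=4:+1/58060800 = -1/149299200
(3j)²=77/25194 [(8 4 8; -3 2 1)], sign=+1
⇒ 4πI² = 4158/61009
I = (+1)√(4158/61009/(4π)) = 0.07364451

0.073645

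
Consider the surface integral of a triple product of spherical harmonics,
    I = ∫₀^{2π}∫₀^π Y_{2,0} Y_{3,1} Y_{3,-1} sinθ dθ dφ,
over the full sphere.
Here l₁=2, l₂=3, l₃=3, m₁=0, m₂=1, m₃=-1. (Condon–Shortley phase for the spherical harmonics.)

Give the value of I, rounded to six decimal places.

m-sum 0 ✓  L=8 even ✓  1≤3≤5 ✓
Π(2lᵢ+1) = 5×7×7 = 245
triangle coeff Δ(2,3,3) = 1/3780
Σ_t [0,2]: t=0:+1/24 t=1:−1/4 t=2:+1/24 = -1/6
(3j)²=4/105 [(2 3 3; 0 0 0)], sign=+1
Σ_t [0,2]: t=0:+1/96 t=1:−1/6 t=2:+1/16 = -3/32
(3j)²=3/140 [(2 3 3; 0 1 -1)], sign=-1
⇒ 4πI² = 1/5
I = (-1)√(1/5/(4π)) = -0.12615663

-0.126157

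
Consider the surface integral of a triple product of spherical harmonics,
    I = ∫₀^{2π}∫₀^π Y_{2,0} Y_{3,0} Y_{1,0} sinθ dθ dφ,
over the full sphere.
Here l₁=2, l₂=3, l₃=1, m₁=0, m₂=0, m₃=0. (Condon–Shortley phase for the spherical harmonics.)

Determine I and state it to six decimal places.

0.247767

m-sum 0 ✓  L=6 even ✓  1≤1≤5 ✓
Π(2lᵢ+1) = 5×7×3 = 105
triangle coeff Δ(2,3,1) = 1/105
Σ_t [2,2]: t=2:+1/4 = 1/4
(3j)²=3/35 [(2 3 1; 0 0 0)], sign=-1
(m-triple is (0,0,0) — same symbol as above.)
⇒ 4πI² = 27/35
I = (+1)√(27/35/(4π)) = 0.24776670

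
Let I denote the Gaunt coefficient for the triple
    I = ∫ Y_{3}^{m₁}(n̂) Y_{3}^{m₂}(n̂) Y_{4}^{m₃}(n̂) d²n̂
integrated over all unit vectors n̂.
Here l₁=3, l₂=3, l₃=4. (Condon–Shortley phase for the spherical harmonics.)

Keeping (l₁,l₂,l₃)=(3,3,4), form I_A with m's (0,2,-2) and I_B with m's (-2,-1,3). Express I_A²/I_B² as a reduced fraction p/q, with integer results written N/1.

3/14

l's match ⇒ only the (l;m) 3-j factors differ between A and B.
A: triangle coeff Δ(3,3,4) = 1/34650; Σ_t [1,2]: t=1:−1/96 t=2:+1/72 = 1/288; (3j)²=1/462 [(3 3 4; 0 2 -2)], sign=+1
B: triangle coeff Δ(3,3,4) = 1/34650; Σ_t [1,2]: t=1:−1/144 t=2:+1/288 = -1/288; (3j)²=1/99 [(3 3 4; -2 -1 3)], sign=+1
I_A²/I_B² = (1/462)/(1/99) = 3/14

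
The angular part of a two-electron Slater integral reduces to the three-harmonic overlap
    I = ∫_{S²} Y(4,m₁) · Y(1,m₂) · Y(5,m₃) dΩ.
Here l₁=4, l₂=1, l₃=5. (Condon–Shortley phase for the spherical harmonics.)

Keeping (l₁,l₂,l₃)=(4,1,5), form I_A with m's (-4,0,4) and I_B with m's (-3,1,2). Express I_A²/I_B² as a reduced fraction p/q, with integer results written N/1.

3/1

Same 4,1,5: normalisation and zero-m 3j drop out of the ratio.
A: Δ: 0! 8! 2! / 11! → 1/495; sum: t=0:+1/40320 = 1/40320; 3j²(4 1 5; -4 0 4) = Δ·Π!·Σ² = 1/55  (sign -1)
B: Δ: 0! 8! 2! / 11! → 1/495; sum: t=0:+1/10080 = 1/10080; 3j²(4 1 5; -3 1 2) = Δ·Π!·Σ² = 1/165  (sign -1)
I_A²/I_B² = (1/55)/(1/165) = 3/1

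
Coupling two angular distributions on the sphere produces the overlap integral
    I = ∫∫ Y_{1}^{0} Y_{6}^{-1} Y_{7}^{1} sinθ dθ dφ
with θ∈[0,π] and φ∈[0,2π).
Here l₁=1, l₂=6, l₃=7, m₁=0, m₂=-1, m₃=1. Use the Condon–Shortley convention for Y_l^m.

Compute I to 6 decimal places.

Checks pass: Σm=0; 14 even; l₃=7∈[5,7].
(2·1+1)(2·6+1)(2·7+1) = 585
Δ: 0! 2! 12! / 15! → 1/1365
sum: t=0:+1/518400 = 1/518400
3j²(1 6 7; 0 0 0) = Δ·Π!·Σ² = 7/195  (sign -1)
sum: t=0:+1/604800 = 1/604800
3j²(1 6 7; 0 -1 1) = Δ·Π!·Σ² = 16/455  (sign +1)
combine: 4πI² = 585·7/195·16/455 = 48/65
take √, sign -1: I = -0.24241473

-0.242415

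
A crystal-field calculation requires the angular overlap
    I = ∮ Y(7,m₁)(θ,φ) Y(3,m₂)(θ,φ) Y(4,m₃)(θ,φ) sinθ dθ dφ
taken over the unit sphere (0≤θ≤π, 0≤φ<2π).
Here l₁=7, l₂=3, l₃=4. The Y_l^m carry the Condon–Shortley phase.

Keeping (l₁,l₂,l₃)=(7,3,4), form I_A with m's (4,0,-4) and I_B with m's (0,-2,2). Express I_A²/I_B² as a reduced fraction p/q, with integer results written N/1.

Same 7,3,4: normalisation and zero-m 3j drop out of the ratio.
A: Δ: 6! 8! 0! / 15! → 1/45045; sum: t=3:−1/1451520 = -1/1451520; 3j²(7 3 4; 4 0 -4) = Δ·Π!·Σ² = 1/273  (sign -1)
B: Δ: 6! 8! 0! / 15! → 1/45045; sum: t=1:−1/172800 = -1/172800; 3j²(7 3 4; 0 -2 2) = Δ·Π!·Σ² = 7/2145  (sign -1)
I_A²/I_B² = (1/273)/(7/2145) = 55/49

55/49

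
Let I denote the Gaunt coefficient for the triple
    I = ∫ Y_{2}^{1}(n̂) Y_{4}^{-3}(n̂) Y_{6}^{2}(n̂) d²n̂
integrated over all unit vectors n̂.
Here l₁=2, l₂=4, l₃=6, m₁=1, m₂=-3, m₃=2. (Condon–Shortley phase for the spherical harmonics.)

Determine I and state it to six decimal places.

0.089969

Rules hold: Σm=0, L=12 even, 2≤6≤6.
N = 5·9·13 = 585
Δ = 0!·4!·8!/13! = 1/6435
Racah Σ t=0..0: t=0:+1/2304 = 1/2304
⇒ 3j(2 4 6; 0 0 0)² = 5/143, sgn +1
Racah Σ t=0..0: t=0:+1/30240 = 1/30240
⇒ 3j(2 4 6; 1 -3 2)² = 32/6435, sgn +1
4πI² = N·(3j₀)²·(3jₘ)² = 160/1573
I = +1·√(0.101716/4π) = 0.08996855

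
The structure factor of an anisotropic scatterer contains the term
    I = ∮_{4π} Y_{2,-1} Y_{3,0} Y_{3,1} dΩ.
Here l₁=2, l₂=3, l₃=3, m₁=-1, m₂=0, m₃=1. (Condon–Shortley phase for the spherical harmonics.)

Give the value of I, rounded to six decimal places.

m-sum 0 ✓  L=8 even ✓  1≤3≤5 ✓
Π(2lᵢ+1) = 5×7×7 = 245
triangle coeff Δ(2,3,3) = 1/3780
Σ_t [0,2]: t=0:+1/24 t=1:−1/4 t=2:+1/24 = -1/6
(3j)²=4/105 [(2 3 3; 0 0 0)], sign=+1
Σ_t [1,2]: t=1:−1/8 t=2:+1/12 = -1/24
(3j)²=1/210 [(2 3 3; -1 0 1)], sign=-1
⇒ 4πI² = 2/45
I = (-1)√(2/45/(4π)) = -0.05947080

-0.059471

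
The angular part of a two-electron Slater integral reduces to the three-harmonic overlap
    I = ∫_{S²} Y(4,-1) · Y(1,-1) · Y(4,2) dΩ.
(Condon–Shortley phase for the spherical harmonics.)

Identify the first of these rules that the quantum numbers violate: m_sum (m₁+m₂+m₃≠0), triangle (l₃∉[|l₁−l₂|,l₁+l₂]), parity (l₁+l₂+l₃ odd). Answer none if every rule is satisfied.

parity

Σmᵢ = 0  ✓
l₃∈[|l₁−l₂|,l₁+l₂]=[3,5], have l₃=4  ✓
Σlᵢ = 9 ⇒ odd  ✗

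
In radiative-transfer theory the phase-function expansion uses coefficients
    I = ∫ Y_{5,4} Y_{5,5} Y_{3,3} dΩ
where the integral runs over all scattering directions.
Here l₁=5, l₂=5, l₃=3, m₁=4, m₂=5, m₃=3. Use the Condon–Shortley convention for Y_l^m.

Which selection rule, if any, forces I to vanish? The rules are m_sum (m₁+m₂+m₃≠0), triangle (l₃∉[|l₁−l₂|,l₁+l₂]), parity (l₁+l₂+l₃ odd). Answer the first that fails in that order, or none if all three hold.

m_sum

Σmᵢ = 12  ✗
l₃∈[|l₁−l₂|,l₁+l₂]=[0,10], have l₃=3
Σlᵢ = 13 ⇒ odd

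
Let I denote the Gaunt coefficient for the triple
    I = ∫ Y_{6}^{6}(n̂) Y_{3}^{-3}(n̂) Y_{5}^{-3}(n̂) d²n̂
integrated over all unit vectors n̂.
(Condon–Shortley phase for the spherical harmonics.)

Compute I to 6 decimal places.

-0.119512

m-sum 0 ✓  L=14 even ✓  3≤5≤9 ✓
Π(2lᵢ+1) = 13×7×11 = 1001
triangle coeff Δ(6,3,5) = 1/675675
Σ_t [1,3]: t=1:−1/8640 t=2:+1/2304 t=3:−1/8640 = 7/34560
(3j)²=7/429 [(6 3 5; 0 0 0)], sign=-1
Σ_t [0,0]: t=0:+1/1935360 = 1/1935360
(3j)²=1/91 [(6 3 5; 6 -3 -3)], sign=+1
⇒ 4πI² = 7/39
I = (-1)√(7/39/(4π)) = -0.11951207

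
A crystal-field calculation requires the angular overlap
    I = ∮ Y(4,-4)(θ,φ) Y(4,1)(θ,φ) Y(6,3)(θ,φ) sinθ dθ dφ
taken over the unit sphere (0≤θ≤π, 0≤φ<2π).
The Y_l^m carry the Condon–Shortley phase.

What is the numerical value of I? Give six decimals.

0.155830

Checks pass: Σm=0; 14 even; l₃=6∈[0,8].
(2·4+1)(2·4+1)(2·6+1) = 1053
Δ: 2! 6! 6! / 15! → 1/1261260
sum: t=0:+1/4608 t=1:−1/1296 t=2:+1/4608 = -7/20736
3j²(4 4 6; 0 0 0) = Δ·Π!·Σ² = 20/1287  (sign -1)
sum: t=2:+1/51840 = 1/51840
3j²(4 4 6; -4 1 3) = Δ·Π!·Σ² = 8/429  (sign -1)
combine: 4πI² = 1053·20/1287·8/429 = 480/1573
take √, sign +1: I = 0.15583009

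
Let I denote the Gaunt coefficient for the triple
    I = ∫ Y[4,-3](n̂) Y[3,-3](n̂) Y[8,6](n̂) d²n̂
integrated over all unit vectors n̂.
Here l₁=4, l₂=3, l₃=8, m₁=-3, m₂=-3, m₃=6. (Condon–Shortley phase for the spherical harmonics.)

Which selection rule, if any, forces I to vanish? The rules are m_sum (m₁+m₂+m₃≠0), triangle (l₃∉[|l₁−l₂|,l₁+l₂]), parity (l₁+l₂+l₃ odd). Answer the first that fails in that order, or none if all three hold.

triangle

azimuthal sum: -3 − 3 + 6 = 0  ✓
1 ≤ 8 ≤ 7 (triangle on l)  ✗
L = 4 + 3 + 8 = 15 (odd)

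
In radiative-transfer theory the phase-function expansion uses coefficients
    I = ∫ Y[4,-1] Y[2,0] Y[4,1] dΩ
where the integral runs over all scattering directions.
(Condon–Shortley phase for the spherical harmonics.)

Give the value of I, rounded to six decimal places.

-0.139264

Checks pass: Σm=0; 10 even; l₃=4∈[2,6].
(2·4+1)(2·2+1)(2·4+1) = 405
Δ: 2! 6! 2! / 11! → 1/13860
sum: t=0:+1/192 t=1:−1/36 t=2:+1/192 = -5/288
3j²(4 2 4; 0 0 0) = Δ·Π!·Σ² = 20/693  (sign -1)
sum: t=0:+1/480 t=1:−1/48 t=2:+1/144 = -17/1440
3j²(4 2 4; -1 0 1) = Δ·Π!·Σ² = 289/13860  (sign +1)
combine: 4πI² = 405·20/693·289/13860 = 1445/5929
take √, sign -1: I = -0.13926381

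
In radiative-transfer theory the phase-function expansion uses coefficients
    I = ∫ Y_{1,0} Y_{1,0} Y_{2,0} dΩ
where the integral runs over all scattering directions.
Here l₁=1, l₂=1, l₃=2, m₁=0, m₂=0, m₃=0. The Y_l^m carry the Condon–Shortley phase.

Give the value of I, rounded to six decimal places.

Rules hold: Σm=0, L=4 even, 0≤2≤2.
N = 3·3·5 = 45
Δ = 0!·2!·2!/5! = 1/30
Racah Σ t=0..0: t=0:+1/1 = 1/1
⇒ 3j(1 1 2; 0 0 0)² = 2/15, sgn +1
(m-triple is (0,0,0) — same symbol as above.)
4πI² = N·(3j₀)²·(3jₘ)² = 4/5
I = +1·√(0.8/4π) = 0.25231325

0.252313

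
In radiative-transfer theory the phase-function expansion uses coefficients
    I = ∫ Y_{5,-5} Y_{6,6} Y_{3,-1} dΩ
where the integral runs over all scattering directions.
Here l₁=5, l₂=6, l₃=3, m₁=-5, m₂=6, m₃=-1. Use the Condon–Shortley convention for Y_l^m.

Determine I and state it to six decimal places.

-0.207001

m-sum 0 ✓  L=14 even ✓  1≤3≤11 ✓
Π(2lᵢ+1) = 11×13×7 = 1001
triangle coeff Δ(5,6,3) = 1/675675
Σ_t [3,5]: t=3:−1/8640 t=4:+1/2304 t=5:−1/8640 = 7/34560
(3j)²=7/429 [(5 6 3; 0 0 0)], sign=-1
Σ_t [8,8]: t=8:+1/1935360 = 1/1935360
(3j)²=3/91 [(5 6 3; -5 6 -1)], sign=+1
⇒ 4πI² = 7/13
I = (-1)√(7/13/(4π)) = -0.20700098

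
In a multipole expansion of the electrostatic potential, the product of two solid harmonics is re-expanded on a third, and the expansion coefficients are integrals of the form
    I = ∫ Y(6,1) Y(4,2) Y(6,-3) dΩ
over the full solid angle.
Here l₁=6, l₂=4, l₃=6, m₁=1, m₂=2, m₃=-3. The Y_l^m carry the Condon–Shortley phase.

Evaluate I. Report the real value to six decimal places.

0.036205

Rules hold: Σm=0, L=16 even, 2≤6≤10.
N = 13·9·13 = 1521
Δ = 4!·8!·4!/17! = 1/15315300
Racah Σ t=0..4: t=0:+1/829440 t=1:−1/25920 t=2:+1/9216 t=3:−1/25920 t=4:+1/829440 = 7/207360
⇒ 3j(6 4 6; 0 0 0)² = 28/2431, sgn +1
Racah Σ t=2..4: t=2:+1/69120 t=3:−1/51840 t=4:+1/483840 = -1/362880
⇒ 3j(6 4 6; 1 2 -3)² = 16/17017, sgn +1
4πI² = N·(3j₀)²·(3jₘ)² = 576/34969
I = +1·√(0.0164717/4π) = 0.03620468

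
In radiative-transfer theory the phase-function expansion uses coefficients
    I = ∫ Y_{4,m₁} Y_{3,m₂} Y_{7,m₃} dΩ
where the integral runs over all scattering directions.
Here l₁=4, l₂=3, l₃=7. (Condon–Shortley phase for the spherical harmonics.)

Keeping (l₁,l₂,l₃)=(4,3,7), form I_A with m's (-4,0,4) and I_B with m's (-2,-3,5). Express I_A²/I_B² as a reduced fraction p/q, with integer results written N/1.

5/28

Shared (l₁,l₂,l₃)=(4,3,7): N and (l;000)² cancel in I_A²/I_B².
A: Δ = 0!·8!·6!/15! = 1/45045; Racah Σ t=0..0: t=0:+1/1451520 = 1/1451520; ⇒ 3j(4 3 7; -4 0 4)² = 1/273, sgn -1
B: Δ = 0!·8!·6!/15! = 1/45045; Racah Σ t=0..0: t=0:+1/1036800 = 1/1036800; ⇒ 3j(4 3 7; -2 -3 5)² = 4/195, sgn +1
I_A²/I_B² = (1/273)/(4/195) = 5/28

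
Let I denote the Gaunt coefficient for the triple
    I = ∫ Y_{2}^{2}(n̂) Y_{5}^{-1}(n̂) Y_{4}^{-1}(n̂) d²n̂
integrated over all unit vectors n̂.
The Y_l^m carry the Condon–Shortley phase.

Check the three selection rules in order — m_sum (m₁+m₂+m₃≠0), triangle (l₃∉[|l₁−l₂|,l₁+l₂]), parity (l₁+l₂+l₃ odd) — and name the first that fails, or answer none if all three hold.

azimuthal sum: 2 − 1 − 1 = 0  ✓
3 ≤ 4 ≤ 7 (triangle on l)  ✓
L = 2 + 5 + 4 = 11 (odd)  ✗

parity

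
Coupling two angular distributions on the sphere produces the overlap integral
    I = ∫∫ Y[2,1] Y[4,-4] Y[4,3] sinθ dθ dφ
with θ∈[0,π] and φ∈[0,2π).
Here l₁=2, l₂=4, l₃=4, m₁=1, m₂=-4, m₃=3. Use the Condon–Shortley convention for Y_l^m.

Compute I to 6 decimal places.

0.198645

Rules hold: Σm=0, L=10 even, 2≤4≤6.
N = 5·9·9 = 405
Δ = 2!·2!·6!/11! = 1/13860
Racah Σ t=0..2: t=0:+1/192 t=1:−1/36 t=2:+1/192 = -5/288
⇒ 3j(2 4 4; 0 0 0)² = 20/693, sgn -1
Racah Σ t=0..0: t=0:+1/1440 = 1/1440
⇒ 3j(2 4 4; 1 -4 3)² = 7/165, sgn -1
4πI² = N·(3j₀)²·(3jₘ)² = 60/121
I = +1·√(0.495868/4π) = 0.19864517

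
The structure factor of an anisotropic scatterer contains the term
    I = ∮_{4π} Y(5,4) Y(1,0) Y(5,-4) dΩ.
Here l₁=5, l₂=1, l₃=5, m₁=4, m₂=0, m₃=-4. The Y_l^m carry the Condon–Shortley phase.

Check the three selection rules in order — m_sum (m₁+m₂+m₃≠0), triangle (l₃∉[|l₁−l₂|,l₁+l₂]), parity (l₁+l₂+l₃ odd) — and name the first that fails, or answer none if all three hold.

parity

m₁+m₂+m₃ = 4 + 0 − 4 = 0  ✓
triangle: |5−1|=4 ≤ l₃=5 ≤ 5+1=6  ✓
parity: l₁+l₂+l₃ = 11 is odd  ✗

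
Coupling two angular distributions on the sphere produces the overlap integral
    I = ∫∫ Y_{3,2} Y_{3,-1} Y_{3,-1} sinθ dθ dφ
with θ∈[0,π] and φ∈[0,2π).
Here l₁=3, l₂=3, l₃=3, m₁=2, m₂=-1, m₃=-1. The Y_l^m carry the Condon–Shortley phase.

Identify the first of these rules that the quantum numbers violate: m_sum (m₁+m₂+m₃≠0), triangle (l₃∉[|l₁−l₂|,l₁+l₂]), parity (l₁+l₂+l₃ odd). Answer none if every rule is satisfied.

parity

m₁+m₂+m₃ = 2 − 1 − 1 = 0  ✓
triangle: |3−3|=0 ≤ l₃=3 ≤ 3+3=6  ✓
parity: l₁+l₂+l₃ = 9 is odd  ✗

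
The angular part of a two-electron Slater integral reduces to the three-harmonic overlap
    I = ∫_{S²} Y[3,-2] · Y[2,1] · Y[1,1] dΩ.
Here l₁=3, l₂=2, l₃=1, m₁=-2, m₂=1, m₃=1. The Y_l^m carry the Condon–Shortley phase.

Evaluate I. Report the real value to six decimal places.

m-sum 0 ✓  L=6 even ✓  1≤1≤5 ✓
Π(2lᵢ+1) = 7×5×3 = 105
triangle coeff Δ(3,2,1) = 1/105
Σ_t [2,2]: t=2:+1/4 = 1/4
(3j)²=3/35 [(3 2 1; 0 0 0)], sign=-1
Σ_t [3,3]: t=3:−1/12 = -1/12
(3j)²=2/21 [(3 2 1; -2 1 1)], sign=-1
⇒ 4πI² = 6/7
I = (+1)√(6/7/(4π)) = 0.26116903

0.261169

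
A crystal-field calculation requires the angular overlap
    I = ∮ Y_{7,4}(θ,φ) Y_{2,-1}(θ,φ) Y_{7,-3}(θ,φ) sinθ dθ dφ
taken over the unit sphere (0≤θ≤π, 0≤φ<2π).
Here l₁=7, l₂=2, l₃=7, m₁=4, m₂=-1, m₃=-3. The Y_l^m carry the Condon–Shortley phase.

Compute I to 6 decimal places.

Rules hold: Σm=0, L=16 even, 5≤7≤9.
N = 15·5·15 = 1125
Δ = 2!·12!·2!/17! = 1/185640
Racah Σ t=0..2: t=0:+1/2419200 t=1:−1/518400 t=2:+1/2419200 = -1/907200
⇒ 3j(7 2 7; 0 0 0)² = 56/3315, sgn +1
Racah Σ t=0..1: t=0:+1/4354560 t=1:−1/14515200 = 1/6220800
⇒ 3j(7 2 7; 4 -1 -3)² = 77/4420, sgn +1
4πI² = N·(3j₀)²·(3jₘ)² = 16170/48841
I = +1·√(0.331074/4π) = 0.16231468

0.162315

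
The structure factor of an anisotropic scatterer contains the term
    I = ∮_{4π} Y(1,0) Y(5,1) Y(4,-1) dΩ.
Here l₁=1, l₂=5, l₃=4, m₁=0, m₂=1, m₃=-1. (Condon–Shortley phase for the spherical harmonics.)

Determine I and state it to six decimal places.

m-sum 0 ✓  L=10 even ✓  4≤4≤6 ✓
Π(2lᵢ+1) = 3×11×9 = 297
triangle coeff Δ(1,5,4) = 1/495
Σ_t [1,1]: t=1:−1/576 = -1/576
(3j)²=5/99 [(1 5 4; 0 0 0)], sign=-1
Σ_t [1,1]: t=1:−1/720 = -1/720
(3j)²=8/165 [(1 5 4; 0 1 -1)], sign=+1
⇒ 4πI² = 8/11
I = (-1)√(8/11/(4π)) = -0.24057125

-0.240571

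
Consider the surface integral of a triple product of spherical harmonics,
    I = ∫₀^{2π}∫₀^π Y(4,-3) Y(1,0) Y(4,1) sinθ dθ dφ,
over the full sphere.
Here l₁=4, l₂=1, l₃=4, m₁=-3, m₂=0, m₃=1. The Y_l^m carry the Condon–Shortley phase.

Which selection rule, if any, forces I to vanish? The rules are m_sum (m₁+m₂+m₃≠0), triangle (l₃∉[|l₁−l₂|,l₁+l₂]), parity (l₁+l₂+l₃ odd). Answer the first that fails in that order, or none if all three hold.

m_sum

azimuthal sum: -3 + 0 + 1 = -2  ✗
3 ≤ 4 ≤ 5 (triangle on l)
L = 4 + 1 + 4 = 9 (odd)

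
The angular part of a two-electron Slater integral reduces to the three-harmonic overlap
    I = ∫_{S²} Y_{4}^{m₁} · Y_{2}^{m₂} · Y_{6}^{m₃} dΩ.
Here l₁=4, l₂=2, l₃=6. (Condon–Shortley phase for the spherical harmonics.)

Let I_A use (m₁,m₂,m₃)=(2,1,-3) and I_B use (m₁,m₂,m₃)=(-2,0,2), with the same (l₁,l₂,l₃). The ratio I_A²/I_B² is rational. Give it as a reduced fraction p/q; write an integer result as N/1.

Same 4,2,6: normalisation and zero-m 3j drop out of the ratio.
A: Δ: 0! 8! 4! / 13! → 1/6435; sum: t=0:+1/8640 = 1/8640; 3j²(4 2 6; 2 1 -3) = Δ·Π!·Σ² = 28/715  (sign -1)
B: Δ: 0! 8! 4! / 13! → 1/6435; sum: t=0:+1/5760 = 1/5760; 3j²(4 2 6; -2 0 2) = Δ·Π!·Σ² = 56/2145  (sign +1)
I_A²/I_B² = (28/715)/(56/2145) = 3/2

3/2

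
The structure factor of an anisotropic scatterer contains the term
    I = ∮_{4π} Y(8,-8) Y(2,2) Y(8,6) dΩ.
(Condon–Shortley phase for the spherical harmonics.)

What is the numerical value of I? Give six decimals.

Checks pass: Σm=0; 18 even; l₃=8∈[6,10].
(2·8+1)(2·2+1)(2·8+1) = 1445
Δ: 2! 14! 2! / 19! → 1/348840
sum: t=0:+1/116121600 t=1:−1/25401600 t=2:+1/116121600 = -1/45158400
3j²(8 2 8; 0 0 0) = Δ·Π!·Σ² = 24/1615  (sign -1)
sum: t=2:+1/348713164800 = 1/348713164800
3j²(8 2 8; -8 2 6) = Δ·Π!·Σ² = 2/969  (sign +1)
combine: 4πI² = 1445·24/1615·2/969 = 16/361
take √, sign -1: I = -0.05938838

-0.059388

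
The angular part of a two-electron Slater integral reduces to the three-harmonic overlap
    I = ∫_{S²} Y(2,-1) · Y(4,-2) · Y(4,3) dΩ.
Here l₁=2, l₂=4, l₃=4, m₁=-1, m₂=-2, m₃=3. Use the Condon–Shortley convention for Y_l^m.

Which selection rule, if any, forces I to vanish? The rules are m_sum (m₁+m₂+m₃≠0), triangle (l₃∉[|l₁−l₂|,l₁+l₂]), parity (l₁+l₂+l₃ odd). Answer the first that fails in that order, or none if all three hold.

m₁+m₂+m₃ = -1 − 2 + 3 = 0  ✓
triangle: |2−4|=2 ≤ l₃=4 ≤ 2+4=6  ✓
parity: l₁+l₂+l₃ = 10 is even  ✓

none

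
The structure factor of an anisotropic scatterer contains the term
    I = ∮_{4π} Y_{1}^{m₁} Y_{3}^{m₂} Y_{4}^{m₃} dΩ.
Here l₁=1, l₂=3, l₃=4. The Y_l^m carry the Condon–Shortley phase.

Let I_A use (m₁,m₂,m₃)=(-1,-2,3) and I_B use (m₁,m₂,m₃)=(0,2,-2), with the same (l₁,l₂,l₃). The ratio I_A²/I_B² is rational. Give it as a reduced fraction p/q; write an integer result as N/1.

7/4

l's match ⇒ only the (l;m) 3-j factors differ between A and B.
A: triangle coeff Δ(1,3,4) = 1/252; Σ_t [0,0]: t=0:+1/240 = 1/240; (3j)²=1/12 [(1 3 4; -1 -2 3)], sign=-1
B: triangle coeff Δ(1,3,4) = 1/252; Σ_t [0,0]: t=0:+1/120 = 1/120; (3j)²=1/21 [(1 3 4; 0 2 -2)], sign=+1
I_A²/I_B² = (1/12)/(1/21) = 7/4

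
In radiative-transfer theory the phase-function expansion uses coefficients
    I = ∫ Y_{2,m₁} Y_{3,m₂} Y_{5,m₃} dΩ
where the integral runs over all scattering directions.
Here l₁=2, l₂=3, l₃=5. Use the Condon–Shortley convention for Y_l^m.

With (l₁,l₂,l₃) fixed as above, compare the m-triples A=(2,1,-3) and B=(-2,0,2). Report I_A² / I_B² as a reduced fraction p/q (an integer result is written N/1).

Shared (l₁,l₂,l₃)=(2,3,5): N and (l;000)² cancel in I_A²/I_B².
A: Δ = 0!·4!·6!/11! = 1/2310; Racah Σ t=0..0: t=0:+1/1152 = 1/1152; ⇒ 3j(2 3 5; 2 1 -3)² = 1/33, sgn +1
B: Δ = 0!·4!·6!/11! = 1/2310; Racah Σ t=0..0: t=0:+1/864 = 1/864; ⇒ 3j(2 3 5; -2 0 2)² = 1/66, sgn -1
I_A²/I_B² = (1/33)/(1/66) = 2/1

2/1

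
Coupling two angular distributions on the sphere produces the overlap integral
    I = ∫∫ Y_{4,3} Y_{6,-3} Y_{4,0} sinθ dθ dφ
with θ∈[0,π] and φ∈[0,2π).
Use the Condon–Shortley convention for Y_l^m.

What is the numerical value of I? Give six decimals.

Rules hold: Σm=0, L=14 even, 2≤4≤10.
N = 9·13·9 = 1053
Δ = 6!·2!·6!/15! = 1/1261260
Racah Σ t=2..4: t=2:+1/4608 t=3:−1/1296 t=4:+1/4608 = -7/20736
⇒ 3j(4 6 4; 0 0 0)² = 20/1287, sgn -1
Racah Σ t=0..1: t=0:+1/25920 t=1:−1/11520 = -1/20736
⇒ 3j(4 6 4; 3 -3 0)² = 5/429, sgn -1
4πI² = N·(3j₀)²·(3jₘ)² = 300/1573
I = +1·√(0.190718/4π) = 0.12319450

0.123195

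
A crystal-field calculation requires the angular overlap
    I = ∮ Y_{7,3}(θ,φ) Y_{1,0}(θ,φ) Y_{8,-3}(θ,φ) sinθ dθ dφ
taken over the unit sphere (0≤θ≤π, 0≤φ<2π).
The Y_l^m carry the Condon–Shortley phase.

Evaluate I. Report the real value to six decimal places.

Rules hold: Σm=0, L=16 even, 6≤8≤8.
N = 15·3·17 = 765
Δ = 0!·14!·2!/17! = 1/2040
Racah Σ t=0..0: t=0:+1/25401600 = 1/25401600
⇒ 3j(7 1 8; 0 0 0)² = 8/255, sgn +1
Racah Σ t=0..0: t=0:+1/87091200 = 1/87091200
⇒ 3j(7 1 8; 3 0 -3)² = 11/408, sgn -1
4πI² = N·(3j₀)²·(3jₘ)² = 11/17
I = -1·√(0.647059/4π) = -0.22691696

-0.226917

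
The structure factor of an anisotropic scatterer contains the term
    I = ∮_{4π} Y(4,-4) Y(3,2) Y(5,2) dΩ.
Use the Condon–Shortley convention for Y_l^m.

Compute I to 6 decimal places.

Checks pass: Σm=0; 12 even; l₃=5∈[1,7].
(2·4+1)(2·3+1)(2·5+1) = 693
Δ: 2! 6! 4! / 13! → 1/180180
sum: t=0:+1/576 t=1:−1/144 t=2:+1/576 = -1/288
3j²(4 3 5; 0 0 0) = Δ·Π!·Σ² = 20/1001  (sign +1)
sum: t=2:+1/8640 = 1/8640
3j²(4 3 5; -4 2 2) = Δ·Π!·Σ² = 14/1287  (sign -1)
combine: 4πI² = 693·20/1001·14/1287 = 280/1859
take √, sign -1: I = -0.10947990

-0.109480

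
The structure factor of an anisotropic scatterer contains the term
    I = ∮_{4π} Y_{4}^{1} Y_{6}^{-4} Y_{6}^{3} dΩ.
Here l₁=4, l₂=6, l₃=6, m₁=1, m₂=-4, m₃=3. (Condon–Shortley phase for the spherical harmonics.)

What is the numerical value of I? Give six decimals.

Checks pass: Σm=0; 16 even; l₃=6∈[2,10].
(2·4+1)(2·6+1)(2·6+1) = 1521
Δ: 4! 4! 8! / 17! → 1/15315300
sum: t=0:+1/829440 t=1:−1/25920 t=2:+1/9216 t=3:−1/25920 t=4:+1/829440 = 7/207360
3j²(4 6 6; 0 0 0) = Δ·Π!·Σ² = 28/2431  (sign +1)
sum: t=0:+1/207360 t=1:−1/120960 t=2:+1/967680 = -1/414720
3j²(4 6 6; 1 -4 3) = Δ·Π!·Σ² = 21/4862  (sign +1)
combine: 4πI² = 1521·28/2431·21/4862 = 2646/34969
take √, sign +1: I = 0.07759762

0.077598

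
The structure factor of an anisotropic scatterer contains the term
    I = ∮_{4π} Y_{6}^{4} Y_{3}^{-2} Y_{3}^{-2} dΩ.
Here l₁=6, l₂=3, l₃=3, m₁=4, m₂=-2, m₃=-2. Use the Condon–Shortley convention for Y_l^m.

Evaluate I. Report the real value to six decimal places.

Rules hold: Σm=0, L=12 even, 3≤3≤9.
N = 13·7·7 = 637
Δ = 6!·6!·0!/13! = 1/12012
Racah Σ t=3..3: t=3:−1/1296 = -1/1296
⇒ 3j(6 3 3; 0 0 0)² = 100/3003, sgn +1
Racah Σ t=1..1: t=1:−1/14400 = -1/14400
⇒ 3j(6 3 3; 4 -2 -2)² = 6/143, sgn +1
4πI² = N·(3j₀)²·(3jₘ)² = 1400/1573
I = +1·√(0.890019/4π) = 0.26613055

0.266131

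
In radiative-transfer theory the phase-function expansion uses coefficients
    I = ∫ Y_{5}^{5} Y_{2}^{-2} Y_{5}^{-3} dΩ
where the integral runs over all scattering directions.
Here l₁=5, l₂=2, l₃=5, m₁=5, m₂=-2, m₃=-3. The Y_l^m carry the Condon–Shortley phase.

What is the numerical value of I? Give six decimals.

0.088588

Rules hold: Σm=0, L=12 even, 3≤5≤7.
N = 11·5·11 = 605
Δ = 2!·8!·2!/13! = 1/38610
Racah Σ t=0..2: t=0:+1/2880 t=1:−1/576 t=2:+1/2880 = -1/960
⇒ 3j(5 2 5; 0 0 0)² = 10/429, sgn +1
Racah Σ t=0..0: t=0:+1/161280 = 1/161280
⇒ 3j(5 2 5; 5 -2 -3)² = 1/143, sgn +1
4πI² = N·(3j₀)²·(3jₘ)² = 50/507
I = +1·√(0.0986193/4π) = 0.08858824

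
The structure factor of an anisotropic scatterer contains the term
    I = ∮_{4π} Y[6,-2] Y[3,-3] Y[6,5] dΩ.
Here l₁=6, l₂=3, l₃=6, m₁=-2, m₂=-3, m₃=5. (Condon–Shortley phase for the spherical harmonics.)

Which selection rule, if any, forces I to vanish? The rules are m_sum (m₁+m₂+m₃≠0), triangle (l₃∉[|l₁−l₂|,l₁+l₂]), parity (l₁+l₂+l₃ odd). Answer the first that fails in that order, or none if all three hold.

m₁+m₂+m₃ = -2 − 3 + 5 = 0  ✓
triangle: |6−3|=3 ≤ l₃=6 ≤ 6+3=9  ✓
parity: l₁+l₂+l₃ = 15 is odd  ✗

parity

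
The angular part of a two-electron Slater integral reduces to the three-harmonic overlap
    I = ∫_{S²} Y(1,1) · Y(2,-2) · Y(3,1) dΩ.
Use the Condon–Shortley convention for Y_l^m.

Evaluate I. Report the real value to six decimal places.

-0.082589

m-sum 0 ✓  L=6 even ✓  1≤3≤3 ✓
Π(2lᵢ+1) = 3×5×7 = 105
triangle coeff Δ(1,2,3) = 1/105
Σ_t [0,0]: t=0:+1/4 = 1/4
(3j)²=3/35 [(1 2 3; 0 0 0)], sign=-1
Σ_t [0,0]: t=0:+1/48 = 1/48
(3j)²=1/105 [(1 2 3; 1 -2 1)], sign=+1
⇒ 4πI² = 3/35
I = (-1)√(3/35/(4π)) = -0.08258890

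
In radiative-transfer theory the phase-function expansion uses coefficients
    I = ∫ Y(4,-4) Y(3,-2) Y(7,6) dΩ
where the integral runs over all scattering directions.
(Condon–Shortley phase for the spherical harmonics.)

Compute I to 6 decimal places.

0.241725

Rules hold: Σm=0, L=14 even, 1≤7≤7.
N = 9·7·15 = 945
Δ = 0!·8!·6!/15! = 1/45045
Racah Σ t=0..0: t=0:+1/20736 = 1/20736
⇒ 3j(4 3 7; 0 0 0)² = 35/1287, sgn -1
Racah Σ t=0..0: t=0:+1/4838400 = 1/4838400
⇒ 3j(4 3 7; -4 -2 6)² = 1/35, sgn -1
4πI² = N·(3j₀)²·(3jₘ)² = 105/143
I = +1·√(0.734266/4π) = 0.24172507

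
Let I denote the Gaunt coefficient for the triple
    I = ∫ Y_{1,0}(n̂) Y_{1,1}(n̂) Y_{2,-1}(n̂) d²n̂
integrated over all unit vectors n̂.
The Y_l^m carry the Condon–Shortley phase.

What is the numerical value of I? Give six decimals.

Checks pass: Σm=0; 4 even; l₃=2∈[0,2].
(2·1+1)(2·1+1)(2·2+1) = 45
Δ: 0! 2! 2! / 5! → 1/30
sum: t=0:+1/1 = 1/1
3j²(1 1 2; 0 0 0) = Δ·Π!·Σ² = 2/15  (sign +1)
sum: t=0:+1/2 = 1/2
3j²(1 1 2; 0 1 -1) = Δ·Π!·Σ² = 1/10  (sign -1)
combine: 4πI² = 45·2/15·1/10 = 3/5
take √, sign -1: I = -0.21850969

-0.218510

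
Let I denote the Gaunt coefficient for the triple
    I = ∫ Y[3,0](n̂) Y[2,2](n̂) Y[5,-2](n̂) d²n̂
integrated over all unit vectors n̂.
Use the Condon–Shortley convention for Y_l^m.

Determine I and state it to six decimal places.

0.141758

Rules hold: Σm=0, L=10 even, 1≤5≤5.
N = 7·5·11 = 385
Δ = 0!·6!·4!/11! = 1/2310
Racah Σ t=0..0: t=0:+1/144 = 1/144
⇒ 3j(3 2 5; 0 0 0)² = 10/231, sgn -1
Racah Σ t=0..0: t=0:+1/864 = 1/864
⇒ 3j(3 2 5; 0 2 -2)² = 1/66, sgn -1
4πI² = N·(3j₀)²·(3jₘ)² = 25/99
I = +1·√(0.252525/4π) = 0.14175797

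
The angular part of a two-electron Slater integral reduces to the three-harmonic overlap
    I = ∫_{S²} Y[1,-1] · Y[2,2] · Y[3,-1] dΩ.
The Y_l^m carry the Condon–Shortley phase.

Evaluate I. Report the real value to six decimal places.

-0.082589

Checks pass: Σm=0; 6 even; l₃=3∈[1,3].
(2·1+1)(2·2+1)(2·3+1) = 105
Δ: 0! 2! 4! / 7! → 1/105
sum: t=0:+1/4 = 1/4
3j²(1 2 3; 0 0 0) = Δ·Π!·Σ² = 3/35  (sign -1)
sum: t=0:+1/48 = 1/48
3j²(1 2 3; -1 2 -1) = Δ·Π!·Σ² = 1/105  (sign +1)
combine: 4πI² = 105·3/35·1/105 = 3/35
take √, sign -1: I = -0.08258890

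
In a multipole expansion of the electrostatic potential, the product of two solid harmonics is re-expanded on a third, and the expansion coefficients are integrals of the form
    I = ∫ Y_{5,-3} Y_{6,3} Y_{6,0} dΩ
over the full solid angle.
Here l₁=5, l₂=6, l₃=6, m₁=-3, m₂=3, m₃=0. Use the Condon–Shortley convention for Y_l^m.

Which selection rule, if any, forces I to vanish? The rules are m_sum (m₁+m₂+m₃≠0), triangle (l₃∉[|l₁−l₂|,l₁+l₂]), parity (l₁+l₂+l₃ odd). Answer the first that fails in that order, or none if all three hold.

m₁+m₂+m₃ = -3 + 3 + 0 = 0  ✓
triangle: |5−6|=1 ≤ l₃=6 ≤ 5+6=11  ✓
parity: l₁+l₂+l₃ = 17 is odd  ✗

parity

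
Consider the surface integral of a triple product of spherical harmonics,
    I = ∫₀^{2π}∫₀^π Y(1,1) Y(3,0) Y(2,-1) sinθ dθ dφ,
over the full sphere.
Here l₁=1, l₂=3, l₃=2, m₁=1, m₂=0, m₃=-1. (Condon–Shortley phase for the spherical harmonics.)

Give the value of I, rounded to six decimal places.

0.143048

m-sum 0 ✓  L=6 even ✓  2≤2≤4 ✓
Π(2lᵢ+1) = 3×7×5 = 105
triangle coeff Δ(1,3,2) = 1/105
Σ_t [1,1]: t=1:−1/4 = -1/4
(3j)²=3/35 [(1 3 2; 0 0 0)], sign=-1
Σ_t [0,0]: t=0:+1/12 = 1/12
(3j)²=1/35 [(1 3 2; 1 0 -1)], sign=-1
⇒ 4πI² = 9/35
I = (+1)√(9/35/(4π)) = 0.14304817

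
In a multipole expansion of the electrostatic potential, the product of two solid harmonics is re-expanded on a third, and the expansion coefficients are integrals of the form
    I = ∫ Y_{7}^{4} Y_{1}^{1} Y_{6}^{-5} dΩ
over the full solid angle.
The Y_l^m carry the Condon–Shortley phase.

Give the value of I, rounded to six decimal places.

m-sum 0 ✓  L=14 even ✓  6≤6≤8 ✓
Π(2lᵢ+1) = 15×3×13 = 585
triangle coeff Δ(7,1,6) = 1/1365
Σ_t [1,1]: t=1:−1/518400 = -1/518400
(3j)²=7/195 [(7 1 6; 0 0 0)], sign=-1
Σ_t [2,2]: t=2:+1/79833600 = 1/79833600
(3j)²=1/455 [(7 1 6; 4 1 -5)], sign=-1
⇒ 4πI² = 3/65
I = (+1)√(3/65/(4π)) = 0.06060368

0.060604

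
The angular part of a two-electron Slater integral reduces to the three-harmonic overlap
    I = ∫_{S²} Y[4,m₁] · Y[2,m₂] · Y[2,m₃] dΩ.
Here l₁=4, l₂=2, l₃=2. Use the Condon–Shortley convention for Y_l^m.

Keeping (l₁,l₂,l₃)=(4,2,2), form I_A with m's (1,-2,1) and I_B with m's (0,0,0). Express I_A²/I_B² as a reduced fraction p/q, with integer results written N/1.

Shared (l₁,l₂,l₃)=(4,2,2): N and (l;000)² cancel in I_A²/I_B².
A: Δ = 4!·4!·0!/9! = 1/630; Racah Σ t=0..0: t=0:+1/144 = 1/144; ⇒ 3j(4 2 2; 1 -2 1)² = 1/126, sgn -1
B: Δ = 4!·4!·0!/9! = 1/630; Racah Σ t=2..2: t=2:+1/16 = 1/16; ⇒ 3j(4 2 2; 0 0 0)² = 2/35, sgn +1
I_A²/I_B² = (1/126)/(2/35) = 5/36

5/36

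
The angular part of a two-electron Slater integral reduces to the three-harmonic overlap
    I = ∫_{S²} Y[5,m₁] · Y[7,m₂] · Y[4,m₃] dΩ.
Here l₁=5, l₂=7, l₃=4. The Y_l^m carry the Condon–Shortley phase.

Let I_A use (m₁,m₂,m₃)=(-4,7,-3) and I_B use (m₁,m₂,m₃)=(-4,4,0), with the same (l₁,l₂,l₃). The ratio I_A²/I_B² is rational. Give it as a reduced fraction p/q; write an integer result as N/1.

637/320

l's match ⇒ only the (l;m) 3-j factors differ between A and B.
A: triangle coeff Δ(5,7,4) = 1/6126120; Σ_t [8,8]: t=8:+1/29030400 = 1/29030400; (3j)²=21/680 [(5 7 4; -4 7 -3)], sign=-1
B: triangle coeff Δ(5,7,4) = 1/6126120; Σ_t [7,8]: t=7:−1/483840 t=8:+1/1451520 = -1/725760; (3j)²=24/1547 [(5 7 4; -4 4 0)], sign=-1
I_A²/I_B² = (21/680)/(24/1547) = 637/320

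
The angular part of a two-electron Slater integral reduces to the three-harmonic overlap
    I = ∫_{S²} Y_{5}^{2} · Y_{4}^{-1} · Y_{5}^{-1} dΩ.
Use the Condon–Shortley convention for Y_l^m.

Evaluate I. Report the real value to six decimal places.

0.128377

m-sum 0 ✓  L=14 even ✓  1≤5≤9 ✓
Π(2lᵢ+1) = 11×9×11 = 1089
triangle coeff Δ(5,4,5) = 1/3153150
Σ_t [0,4]: t=0:+1/69120 t=1:−1/1728 t=2:+1/576 t=3:−1/1728 t=4:+1/69120 = 7/11520
(3j)²=2/143 [(5 4 5; 0 0 0)], sign=-1
Σ_t [0,3]: t=0:+1/5184 t=1:−1/1152 t=2:+1/2880 t=3:−1/103680 = -7/20736
(3j)²=35/2574 [(5 4 5; 2 -1 -1)], sign=-1
⇒ 4πI² = 35/169
I = (+1)√(35/169/(4π)) = 0.12837656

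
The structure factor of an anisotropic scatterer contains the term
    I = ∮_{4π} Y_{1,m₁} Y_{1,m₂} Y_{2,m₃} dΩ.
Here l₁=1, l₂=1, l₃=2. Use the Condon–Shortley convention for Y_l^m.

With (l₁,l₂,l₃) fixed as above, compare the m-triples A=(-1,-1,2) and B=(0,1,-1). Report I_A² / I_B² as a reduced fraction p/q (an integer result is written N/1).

Same 1,1,2: normalisation and zero-m 3j drop out of the ratio.
A: Δ: 0! 2! 2! / 5! → 1/30; sum: t=0:+1/4 = 1/4; 3j²(1 1 2; -1 -1 2) = Δ·Π!·Σ² = 1/5  (sign +1)
B: Δ: 0! 2! 2! / 5! → 1/30; sum: t=0:+1/2 = 1/2; 3j²(1 1 2; 0 1 -1) = Δ·Π!·Σ² = 1/10  (sign -1)
I_A²/I_B² = (1/5)/(1/10) = 2/1

2/1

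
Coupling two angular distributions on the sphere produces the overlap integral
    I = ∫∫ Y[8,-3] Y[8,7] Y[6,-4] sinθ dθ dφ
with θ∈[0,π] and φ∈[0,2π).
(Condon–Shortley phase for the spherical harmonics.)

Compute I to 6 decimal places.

Rules hold: Σm=0, L=22 even, 0≤6≤16.
N = 17·17·13 = 3757
Δ = 10!·6!·6!/23! = 1/13742520792
Racah Σ t=2..8: t=2:+1/41803776000 t=3:−1/435456000 t=4:+1/39813120 t=5:−1/18662400 t=6:+1/39813120 t=7:−1/435456000 t=8:+1/41803776000 = -11/1393459200
⇒ 3j(8 8 6; 0 0 0)² = 600/96577, sgn -1
Racah Σ t=9..10: t=9:−1/12541132800 t=10:+1/52254720000 = -19/313528320000
⇒ 3j(8 8 6; -3 7 -4)² = 19/1564, sgn -1
4πI² = N·(3j₀)²·(3jₘ)² = 150/529
I = +1·√(0.283554/4π) = 0.15021485

0.150215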